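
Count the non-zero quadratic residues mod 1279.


For prime p, the number of non-zero quadratic residues is (p-1)/2.
= (1279-1)/2
= 639

639


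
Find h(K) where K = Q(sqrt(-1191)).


K = Q(sqrt(-1191)). d mod 4 = 1, so D = disc(K) = d = -1191
h(K) equals the number of primitive reduced positive-definite forms (a, b, c) = a*x^2 + b*x*y + c*y^2 with b^2 - 4ac = D,
where reduced means |b| <= a <= c, with b >= 0 whenever |b| = a or a = c, and primitive means gcd(a, b, c) = 1.
Reduced forces 3a^2 <= |D| = 1191, so 1 <= a <= 19; b must have the parity of D, and c = (b^2 - D)/(4a) must be an integer >= a.
Enumerate a = 1..19, b in [-a, a]:
  a=1: (1, 1, 298)  [1]
  a=2: (2, -1, 149), (2, 1, 149)  [2]
  a=3: (3, 3, 100)  [1]
  a=4: (4, -3, 75), (4, 3, 75)  [2]
  a=5: (5, -3, 60), (5, 3, 60)  [2]
  a=6: (6, -3, 50), (6, 3, 50)  [2]
  a=7: none
  a=8: (8, -5, 38), (8, 5, 38)  [2]
  a=9: none
  a=10: (10, -7, 31), (10, -3, 30), (10, 3, 30), (10, 7, 31)  [4]
  a=11: none
  a=12: (12, -3, 25), (12, 3, 25)  [2]
  a=13..14: none
  a=15: (15, -3, 20), (15, 3, 20)  [2]
  a=16: (16, -5, 19), (16, 5, 19)  [2]
  a=17: (17, -13, 20), (17, 13, 20)  [2]
  a=18..19: none
Total reduced forms: 1 + 2 + 1 + 2 + 2 + 2 + 2 + 4 + 2 + 2 + 2 + 2 = 24
h = 24

24


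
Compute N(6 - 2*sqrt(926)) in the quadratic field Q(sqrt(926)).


N(a + b*sqrt(d)) = a^2 - d*b^2
= (6)^2 - (926)*(-2)^2
= 36 - 3704
= -3668

-3668


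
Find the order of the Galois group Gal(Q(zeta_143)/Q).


|Gal(Q(zeta_143)/Q)| = phi(143)
= 120

120


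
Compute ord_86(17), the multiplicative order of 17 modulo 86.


We want ord_86(17), the smallest k >= 1 with 17^k = 1 mod 86.
n = 86 = 2 * 43, phi(86) = 42; the order divides phi(n).
Divisors of 42: 1, 2, 3, 6, 7, 14, 21, 42
Repeated squaring mod 86: 17^1 = 17, 17^2 = 31, 17^4 = 15, 17^8 = 53, 17^16 = 57, 17^32 = 67
Test divisors in increasing order:
  k=1: 17^1 = 17 mod 86
  k=2: 17^2 = 31 mod 86
  k=3: 17^3 = 31 * 17 = 11 mod 86
  k=6: 17^6 = 15 * 31 = 35 mod 86
  k=7: 17^7 = 15 * 31 * 17 = 79 mod 86
  k=14: 17^14 = 53 * 15 * 31 = 49 mod 86
  k=21: 17^21 = 57 * 15 * 17 = 1 mod 86  <- first divisor giving 1
Order = 21

21


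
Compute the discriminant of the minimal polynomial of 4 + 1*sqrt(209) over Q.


The element 4 + 1*sqrt(209) has minimal polynomial:
x^2 - 8*x - 193
Discriminant = (-8)^2 - 4*(-193)
= 64 + 772
= 836

836


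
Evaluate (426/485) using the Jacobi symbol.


Compute (426/485) via quadratic reciprocity:
  pull out 2: (2/485) = -1  (since 485 mod 8 = 5)
  reciprocity: (213/485) -> +(485/213)
  reduce: (59/213)
  reciprocity: (59/213) -> +(213/59)
  reduce: (36/59)
  pull out 2: (2/59) = -1  (since 59 mod 8 = 3)
  pull out 2: (2/59) = -1  (since 59 mod 8 = 3)
  reciprocity: (9/59) -> +(59/9)
  reduce: (5/9)
  reciprocity: (5/9) -> +(9/5)
  reduce: (4/5)
  pull out 2: (2/5) = -1  (since 5 mod 8 = 5)
  pull out 2: (2/5) = -1  (since 5 mod 8 = 5)
  (1/5) = 1
Product of signs = -1

-1


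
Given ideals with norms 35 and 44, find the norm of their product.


N(IJ) = N(I) * N(J)
= 35 * 44
= 1540

1540


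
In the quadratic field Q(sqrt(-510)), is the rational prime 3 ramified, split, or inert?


K = Q(sqrt(-510)). Since d mod 4 = 2, disc(K) = -2040.
Check p | disc: -2040 mod 3 = 0.
p divides disc, so p ramifies: (p) = P^2 with e=2, f=1, g=1.
Therefore p is ramified.

ramified


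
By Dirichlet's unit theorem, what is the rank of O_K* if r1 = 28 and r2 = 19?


By Dirichlet's unit theorem:
rank = r1 + r2 - 1
= 28 + 19 - 1
= 46

46


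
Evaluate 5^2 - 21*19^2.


x^2 - d*y^2
= 5^2 - 21*19^2
= 25 - 7581
= -7556

-7556


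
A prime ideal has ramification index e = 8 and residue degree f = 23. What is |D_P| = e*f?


|D_P| = e * f
= 8 * 23
= 184

184


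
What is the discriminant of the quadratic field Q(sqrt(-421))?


For K = Q(sqrt(d)) with d squarefree: disc(K) = d if d = 1 mod 4, and disc(K) = 4d if d = 2 or 3 mod 4.
Here d = -421, and d mod 4 = 3.
d = 3 mod 4, not 1 (O_K = Z[sqrt(d)]), so disc(K) = 4d = 4 * (-421) = -1684

-1684


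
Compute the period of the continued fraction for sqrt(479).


Run the CF algorithm for sqrt(479).
a_0 = floor(sqrt(479)) = 21; set m_0=0, q_0=1.
Recurrence: m' = q*a - m,  q' = (d - m'^2)/q,  a' = floor((a_0 + m')/q').
  step 1: m=21, q=38, a=1
  step 2: m=17, q=5, a=7
  step 3: m=18, q=31, a=1
  step 4: m=13, q=10, a=3
  step 5: m=17, q=19, a=2
  step 6: m=21, q=2, a=21
  step 7: m=21, q=19, a=2
  step 8: m=17, q=10, a=3
  step 9: m=13, q=31, a=1
  step 10: m=18, q=5, a=7
  step 11: m=17, q=38, a=1
  step 12: m=21, q=1, a=42
a_12 = 2*a_0 = 42, so the period closes here.
sqrt(479) = [21; 1, 7, 1, 3, 2, 21, 2, 3, 1, 7, 1, 42]
Period length = 12

12


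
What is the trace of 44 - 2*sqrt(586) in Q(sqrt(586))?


Tr(a + b*sqrt(d)) = (a + b*sqrt(d)) + (a - b*sqrt(d)) = 2a
= 2 * (44)
= 88

88


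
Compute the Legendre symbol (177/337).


p = 337 is prime, so compute (177/337) with the reciprocity algorithm (Jacobi-symbol steps: pull out 2s via (2/n), flip via reciprocity, reduce):
  reciprocity: (177/337) -> +(337/177)
  reduce: (160/177)
  pull out 2: (2/177) = +1  (since 177 mod 8 = 1)
  pull out 2: (2/177) = +1  (since 177 mod 8 = 1)
  pull out 2: (2/177) = +1  (since 177 mod 8 = 1)
  pull out 2: (2/177) = +1  (since 177 mod 8 = 1)
  pull out 2: (2/177) = +1  (since 177 mod 8 = 1)
  reciprocity: (5/177) -> +(177/5)
  reduce: (2/5)
  pull out 2: (2/5) = -1  (since 5 mod 8 = 5)
  (1/5) = 1
Product of signs = -1
(177/337) = -1

-1


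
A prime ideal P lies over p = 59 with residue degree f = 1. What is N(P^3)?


N(P^a) = p^(a*f)
= 59^(3*1)
= 59^3
= 205379

205379


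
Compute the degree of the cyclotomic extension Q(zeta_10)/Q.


The degree equals Euler's totient phi(10).
10 = 2 * 5
phi(10) = 4

4


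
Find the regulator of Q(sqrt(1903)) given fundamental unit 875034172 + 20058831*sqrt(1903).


epsilon = 875034172 + 20058831*sqrt(1903)
= 1.7501e+09
R = ln(1.7501e+09)
= 21.2829

21.2829


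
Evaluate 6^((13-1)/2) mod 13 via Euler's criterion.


p = 13 is prime and the exponent is (p-1)/2 = 6, so by Euler's criterion 6^6 = (6/13) = +1 or -1 mod 13.
Compute by square-and-multiply:
  6 = 4 + 2 (binary 110)
  Repeated squaring mod 13: 6^1 = 6, 6^2 = 10, 6^4 = 9
  6^6 = 6^4 * 6^2 = 9 * 10 mod 13
    9 * 10 = 90 = 12 mod 13
  6^6 = 12 mod 13
Result 12 = p - 1 = -1 mod 13: 6 is a quadratic non-residue mod 13. As a residue in [0, p-1] the value is 12.
6^6 mod 13 = 12

12


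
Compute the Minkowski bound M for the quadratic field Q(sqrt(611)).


d = 611, d mod 4 = 3, so disc(K) = 4d = 2444; |disc(K)| = 2444
Real quadratic field, so n = 2, s = r2 = 0, r1 = 2
M = (n!/n^n) * (4/pi)^s * sqrt(|disc(K)|) = (2!/2^2) * (4/pi)^0 * sqrt(2444)
= 0.5 * 1.000000 * 49.436828
= 24.7184

24.7184


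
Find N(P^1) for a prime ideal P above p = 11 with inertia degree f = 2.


N(P^a) = p^(a*f)
= 11^(1*2)
= 11^2
= 121

121


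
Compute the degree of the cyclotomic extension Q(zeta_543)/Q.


The degree equals Euler's totient phi(543).
543 = 3 * 181
phi(543) = 360

360


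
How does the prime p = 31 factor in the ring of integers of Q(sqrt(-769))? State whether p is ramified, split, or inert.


K = Q(sqrt(-769)). Since d mod 4 = 3, disc(K) = -3076.
Check p | disc: -3076 mod 31 = 24.
p does not divide disc. Compute Legendre symbol (d/p):
6^((31-1)/2) mod 31 = -1
(d/p) = -1, so p is inert: (p) stays prime with e=1, f=2, g=1.
Therefore p is inert.

inert


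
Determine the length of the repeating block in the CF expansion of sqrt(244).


Run the CF algorithm for sqrt(244).
a_0 = floor(sqrt(244)) = 15; set m_0=0, q_0=1.
Recurrence: m' = q*a - m,  q' = (d - m'^2)/q,  a' = floor((a_0 + m')/q').
  step 1: m=15, q=19, a=1
  step 2: m=4, q=12, a=1
  step 3: m=8, q=15, a=1
  step 4: m=7, q=13, a=1
  step 5: m=6, q=16, a=1
  step 6: m=10, q=9, a=2
  step 7: m=8, q=20, a=1
  step 8: m=12, q=5, a=5
  step 9: m=13, q=15, a=1
  step 10: m=2, q=16, a=1
  step 11: m=14, q=3, a=9
  step 12: m=13, q=25, a=1
  step 13: m=12, q=4, a=6
  step 14: m=12, q=25, a=1
  step 15: m=13, q=3, a=9
  step 16: m=14, q=16, a=1
  step 17: m=2, q=15, a=1
  step 18: m=13, q=5, a=5
  step 19: m=12, q=20, a=1
  step 20: m=8, q=9, a=2
  step 21: m=10, q=16, a=1
  step 22: m=6, q=13, a=1
  step 23: m=7, q=15, a=1
  step 24: m=8, q=12, a=1
  step 25: m=4, q=19, a=1
  step 26: m=15, q=1, a=30
a_26 = 2*a_0 = 30, so the period closes here.
sqrt(244) = [15; 1, 1, 1, 1, 1, 2, 1, 5, 1, 1, 9, 1, 6, 1, 9, 1, 1, 5, 1, 2, 1, 1, 1, 1, 1, 30]
Period length = 26

26


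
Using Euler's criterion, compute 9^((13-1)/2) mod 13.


p = 13 is prime and the exponent is (p-1)/2 = 6, so by Euler's criterion 9^6 = (9/13) = +1 or -1 mod 13.
Compute by square-and-multiply:
  6 = 4 + 2 (binary 110)
  Repeated squaring mod 13: 9^1 = 9, 9^2 = 3, 9^4 = 9
  9^6 = 9^4 * 9^2 = 9 * 3 mod 13
    9 * 3 = 27 = 1 mod 13
  9^6 = 1 mod 13
Result 1: 9 is a quadratic residue mod 13.
9^6 mod 13 = 1

1


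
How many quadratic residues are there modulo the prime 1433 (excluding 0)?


For prime p, the number of non-zero quadratic residues is (p-1)/2.
= (1433-1)/2
= 716

716


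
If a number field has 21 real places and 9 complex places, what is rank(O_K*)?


By Dirichlet's unit theorem:
rank = r1 + r2 - 1
= 21 + 9 - 1
= 29

29


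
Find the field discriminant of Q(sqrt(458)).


For K = Q(sqrt(d)) with d squarefree: disc(K) = d if d = 1 mod 4, and disc(K) = 4d if d = 2 or 3 mod 4.
Here d = 458, and d mod 4 = 2.
d = 2 mod 4, not 1 (O_K = Z[sqrt(d)]), so disc(K) = 4d = 4 * (458) = 1832

1832


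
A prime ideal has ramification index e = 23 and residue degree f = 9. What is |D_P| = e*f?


|D_P| = e * f
= 23 * 9
= 207

207


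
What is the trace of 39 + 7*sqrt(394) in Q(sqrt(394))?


Tr(a + b*sqrt(d)) = (a + b*sqrt(d)) + (a - b*sqrt(d)) = 2a
= 2 * (39)
= 78

78


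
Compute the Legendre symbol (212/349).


p = 349 is prime, so compute (212/349) with the reciprocity algorithm (Jacobi-symbol steps: pull out 2s via (2/n), flip via reciprocity, reduce):
  pull out 2: (2/349) = -1  (since 349 mod 8 = 5)
  pull out 2: (2/349) = -1  (since 349 mod 8 = 5)
  reciprocity: (53/349) -> +(349/53)
  reduce: (31/53)
  reciprocity: (31/53) -> +(53/31)
  reduce: (22/31)
  pull out 2: (2/31) = +1  (since 31 mod 8 = 7)
  reciprocity: (11/31) -> -(31/11)
  reduce: (9/11)
  reciprocity: (9/11) -> +(11/9)
  reduce: (2/9)
  pull out 2: (2/9) = +1  (since 9 mod 8 = 1)
  (1/9) = 1
Product of signs = -1
(212/349) = -1

-1


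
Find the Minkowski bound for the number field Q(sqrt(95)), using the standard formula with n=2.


d = 95, d mod 4 = 3, so disc(K) = 4d = 380; |disc(K)| = 380
Real quadratic field, so n = 2, s = r2 = 0, r1 = 2
M = (n!/n^n) * (4/pi)^s * sqrt(|disc(K)|) = (2!/2^2) * (4/pi)^0 * sqrt(380)
= 0.5 * 1.000000 * 19.493589
= 9.7468

9.7468


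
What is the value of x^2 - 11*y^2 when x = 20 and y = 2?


x^2 - d*y^2
= 20^2 - 11*2^2
= 400 - 44
= 356

356


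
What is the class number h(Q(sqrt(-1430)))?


K = Q(sqrt(-1430)). d mod 4 = 2, so D = disc(K) = 4d = -5720
h(K) equals the number of primitive reduced positive-definite forms (a, b, c) = a*x^2 + b*x*y + c*y^2 with b^2 - 4ac = D,
where reduced means |b| <= a <= c, with b >= 0 whenever |b| = a or a = c, and primitive means gcd(a, b, c) = 1.
Reduced forces 3a^2 <= |D| = 5720, so 1 <= a <= 43; b must have the parity of D, and c = (b^2 - D)/(4a) must be an integer >= a.
Enumerate a = 1..43, b in [-a, a]:
  a=1: (1, 0, 1430)  [1]
  a=2: (2, 0, 715)  [1]
  a=3: (3, -2, 477), (3, 2, 477)  [2]
  a=4: none
  a=5: (5, 0, 286)  [1]
  a=6: (6, -4, 239), (6, 4, 239)  [2]
  a=7..8: none
  a=9: (9, -2, 159), (9, 2, 159)  [2]
  a=10: (10, 0, 143)  [1]
  a=11: (11, 0, 130)  [1]
  a=12: none
  a=13: (13, 0, 110)  [1]
  a=14: none
  a=15: (15, -10, 97), (15, 10, 97)  [2]
  a=16: none
  a=17: (17, -14, 87), (17, 14, 87)  [2]
  a=18: (18, -16, 83), (18, 16, 83)  [2]
  a=19..21: none
  a=22: (22, 0, 65)  [1]
  a=23..25: none
  a=26: (26, 0, 55)  [1]
  a=27: (27, -2, 53), (27, 2, 53)  [2]
  a=28: none
  a=29: (29, -14, 51), (29, 14, 51)  [2]
  a=30: (30, -20, 51), (30, 20, 51)  [2]
  a=31..32: none
  a=33: (33, -22, 47), (33, 22, 47)  [2]
  a=34: (34, -20, 45), (34, 20, 45)  [2]
  a=35..38: none
  a=39: (39, -26, 41), (39, 26, 41)  [2]
  a=40..43: none
Total reduced forms: 1 + 1 + 2 + 1 + 2 + 2 + 1 + 1 + 1 + 2 + 2 + 2 + 1 + 1 + 2 + 2 + 2 + 2 + 2 + 2 = 32
h = 32

32


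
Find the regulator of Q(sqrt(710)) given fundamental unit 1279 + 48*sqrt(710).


epsilon = 1279 + 48*sqrt(710)
= 2557.9996
R = ln(2557.9996)
= 7.8470

7.8470


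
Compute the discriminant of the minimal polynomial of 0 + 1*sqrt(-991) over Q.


The element 0 + 1*sqrt(-991) has minimal polynomial:
x^2 + 0*x + 991
Discriminant = (0)^2 - 4*(991)
= 0 - 3964
= -3964

-3964


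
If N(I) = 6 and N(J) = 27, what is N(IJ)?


N(IJ) = N(I) * N(J)
= 6 * 27
= 162

162


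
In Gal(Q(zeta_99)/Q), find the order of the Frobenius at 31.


The Frobenius at p in Gal(Q(zeta_n)/Q) = (Z/nZ)* is the class of p, so its order is ord_99(31), the smallest k >= 1 with 31^k = 1 mod 99.
n = 99 = 3^2 * 11, phi(99) = 60; the order divides phi(n).
Divisors of 60: 1, 2, 3, 4, 5, 6, 10, 12, 15, 20, 30, 60
Repeated squaring mod 99: 31^1 = 31, 31^2 = 70, 31^4 = 49, 31^8 = 25, 31^16 = 31, 31^32 = 70
Test divisors in increasing order:
  k=1: 31^1 = 31 mod 99
  k=2: 31^2 = 70 mod 99
  k=3: 31^3 = 70 * 31 = 91 mod 99
  k=4: 31^4 = 49 mod 99
  k=5: 31^5 = 49 * 31 = 34 mod 99
  k=6: 31^6 = 49 * 70 = 64 mod 99
  k=10: 31^10 = 25 * 70 = 67 mod 99
  k=12: 31^12 = 25 * 49 = 37 mod 99
  k=15: 31^15 = 25 * 49 * 70 * 31 = 1 mod 99  <- first divisor giving 1
Order = 15

15


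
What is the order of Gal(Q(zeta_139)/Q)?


|Gal(Q(zeta_139)/Q)| = phi(139)
= 138

138


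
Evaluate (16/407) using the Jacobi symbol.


Compute (16/407) via quadratic reciprocity:
  pull out 2: (2/407) = +1  (since 407 mod 8 = 7)
  pull out 2: (2/407) = +1  (since 407 mod 8 = 7)
  pull out 2: (2/407) = +1  (since 407 mod 8 = 7)
  pull out 2: (2/407) = +1  (since 407 mod 8 = 7)
  (1/407) = 1
Product of signs = 1

1


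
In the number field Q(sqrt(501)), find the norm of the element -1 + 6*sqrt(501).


N(a + b*sqrt(d)) = a^2 - d*b^2
= (-1)^2 - (501)*(6)^2
= 1 - 18036
= -18035

-18035


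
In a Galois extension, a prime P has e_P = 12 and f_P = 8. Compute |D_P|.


|D_P| = e * f
= 12 * 8
= 96

96


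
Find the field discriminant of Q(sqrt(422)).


For K = Q(sqrt(d)) with d squarefree: disc(K) = d if d = 1 mod 4, and disc(K) = 4d if d = 2 or 3 mod 4.
Here d = 422, and d mod 4 = 2.
d = 2 mod 4, not 1 (O_K = Z[sqrt(d)]), so disc(K) = 4d = 4 * (422) = 1688

1688


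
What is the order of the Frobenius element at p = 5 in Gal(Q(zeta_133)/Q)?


The Frobenius at p in Gal(Q(zeta_n)/Q) = (Z/nZ)* is the class of p, so its order is ord_133(5), the smallest k >= 1 with 5^k = 1 mod 133.
n = 133 = 7 * 19, phi(133) = 108; the order divides phi(n).
Divisors of 108: 1, 2, 3, 4, 6, 9, 12, 18, 27, 36, 54, 108
Repeated squaring mod 133: 5^1 = 5, 5^2 = 25, 5^4 = 93, 5^8 = 4, 5^16 = 16, 5^32 = 123, 5^64 = 100
Test divisors in increasing order:
  k=1: 5^1 = 5 mod 133
  k=2: 5^2 = 25 mod 133
  k=3: 5^3 = 25 * 5 = 125 mod 133
  k=4: 5^4 = 93 mod 133
  k=6: 5^6 = 93 * 25 = 64 mod 133
  k=9: 5^9 = 4 * 5 = 20 mod 133
  k=12: 5^12 = 4 * 93 = 106 mod 133
  k=18: 5^18 = 16 * 25 = 1 mod 133  <- first divisor giving 1
Order = 18

18


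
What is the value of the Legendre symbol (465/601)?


p = 601 is prime, so compute (465/601) with the reciprocity algorithm (Jacobi-symbol steps: pull out 2s via (2/n), flip via reciprocity, reduce):
  reciprocity: (465/601) -> +(601/465)
  reduce: (136/465)
  pull out 2: (2/465) = +1  (since 465 mod 8 = 1)
  pull out 2: (2/465) = +1  (since 465 mod 8 = 1)
  pull out 2: (2/465) = +1  (since 465 mod 8 = 1)
  reciprocity: (17/465) -> +(465/17)
  reduce: (6/17)
  pull out 2: (2/17) = +1  (since 17 mod 8 = 1)
  reciprocity: (3/17) -> +(17/3)
  reduce: (2/3)
  pull out 2: (2/3) = -1  (since 3 mod 8 = 3)
  (1/3) = 1
Product of signs = -1
(465/601) = -1

-1


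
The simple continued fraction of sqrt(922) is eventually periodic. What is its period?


Run the CF algorithm for sqrt(922).
a_0 = floor(sqrt(922)) = 30; set m_0=0, q_0=1.
Recurrence: m' = q*a - m,  q' = (d - m'^2)/q,  a' = floor((a_0 + m')/q').
  step 1: m=30, q=22, a=2
  step 2: m=14, q=33, a=1
  step 3: m=19, q=17, a=2
  step 4: m=15, q=41, a=1
  step 5: m=26, q=6, a=9
  step 6: m=28, q=23, a=2
  step 7: m=18, q=26, a=1
  step 8: m=8, q=33, a=1
  step 9: m=25, q=9, a=6
  step 10: m=29, q=9, a=6
  step 11: m=25, q=33, a=1
  step 12: m=8, q=26, a=1
  step 13: m=18, q=23, a=2
  step 14: m=28, q=6, a=9
  step 15: m=26, q=41, a=1
  step 16: m=15, q=17, a=2
  step 17: m=19, q=33, a=1
  step 18: m=14, q=22, a=2
  step 19: m=30, q=1, a=60
a_19 = 2*a_0 = 60, so the period closes here.
sqrt(922) = [30; 2, 1, 2, 1, 9, 2, 1, 1, 6, 6, 1, 1, 2, 9, 1, 2, 1, 2, 60]
Period length = 19

19


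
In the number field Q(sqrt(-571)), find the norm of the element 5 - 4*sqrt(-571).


N(a + b*sqrt(d)) = a^2 - d*b^2
= (5)^2 - (-571)*(-4)^2
= 25 + 9136
= 9161

9161


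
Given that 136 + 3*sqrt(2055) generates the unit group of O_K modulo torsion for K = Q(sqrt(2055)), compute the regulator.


epsilon = 136 + 3*sqrt(2055)
= 271.9963
R = ln(271.9963)
= 5.6058

5.6058


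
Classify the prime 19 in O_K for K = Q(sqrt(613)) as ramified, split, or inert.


K = Q(sqrt(613)). Since d mod 4 = 1, disc(K) = 613.
Check p | disc: 613 mod 19 = 5.
p does not divide disc. Compute Legendre symbol (d/p):
5^((19-1)/2) mod 19 = 1
(d/p) = 1, so p splits: (p) = P*P' with e=1, f=1, g=2.
Therefore p is split.

split


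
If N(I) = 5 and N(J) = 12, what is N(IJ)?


N(IJ) = N(I) * N(J)
= 5 * 12
= 60

60


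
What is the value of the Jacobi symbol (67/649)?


Compute (67/649) via quadratic reciprocity:
  reciprocity: (67/649) -> +(649/67)
  reduce: (46/67)
  pull out 2: (2/67) = -1  (since 67 mod 8 = 3)
  reciprocity: (23/67) -> -(67/23)
  reduce: (21/23)
  reciprocity: (21/23) -> +(23/21)
  reduce: (2/21)
  pull out 2: (2/21) = -1  (since 21 mod 8 = 5)
  (1/21) = 1
Product of signs = -1

-1


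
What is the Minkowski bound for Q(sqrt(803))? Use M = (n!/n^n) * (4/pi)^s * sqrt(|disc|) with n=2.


d = 803, d mod 4 = 3, so disc(K) = 4d = 3212; |disc(K)| = 3212
Real quadratic field, so n = 2, s = r2 = 0, r1 = 2
M = (n!/n^n) * (4/pi)^s * sqrt(|disc(K)|) = (2!/2^2) * (4/pi)^0 * sqrt(3212)
= 0.5 * 1.000000 * 56.674509
= 28.3373

28.3373


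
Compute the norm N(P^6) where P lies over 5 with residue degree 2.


N(P^a) = p^(a*f)
= 5^(6*2)
= 5^12
= 244140625

244140625


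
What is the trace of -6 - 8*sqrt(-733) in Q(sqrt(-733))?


Tr(a + b*sqrt(d)) = (a + b*sqrt(d)) + (a - b*sqrt(d)) = 2a
= 2 * (-6)
= -12

-12


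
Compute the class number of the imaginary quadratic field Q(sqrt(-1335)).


K = Q(sqrt(-1335)). d mod 4 = 1, so D = disc(K) = d = -1335
h(K) equals the number of primitive reduced positive-definite forms (a, b, c) = a*x^2 + b*x*y + c*y^2 with b^2 - 4ac = D,
where reduced means |b| <= a <= c, with b >= 0 whenever |b| = a or a = c, and primitive means gcd(a, b, c) = 1.
Reduced forces 3a^2 <= |D| = 1335, so 1 <= a <= 21; b must have the parity of D, and c = (b^2 - D)/(4a) must be an integer >= a.
Enumerate a = 1..21, b in [-a, a]:
  a=1: (1, 1, 334)  [1]
  a=2: (2, -1, 167), (2, 1, 167)  [2]
  a=3: (3, 3, 112)  [1]
  a=4: (4, -3, 84), (4, 3, 84)  [2]
  a=5: (5, 5, 68)  [1]
  a=6: (6, -3, 56), (6, 3, 56)  [2]
  a=7: (7, -3, 48), (7, 3, 48)  [2]
  a=8: (8, -3, 42), (8, 3, 42)  [2]
  a=9: none
  a=10: (10, -5, 34), (10, 5, 34)  [2]
  a=11: none
  a=12: (12, -3, 28), (12, 3, 28)  [2]
  a=13: (13, -11, 28), (13, 11, 28)  [2]
  a=14: (14, -11, 26), (14, -3, 24), (14, 3, 24), (14, 11, 26)  [4]
  a=15: (15, 15, 26)  [1]
  a=16: (16, -3, 21), (16, 3, 21)  [2]
  a=17: (17, -5, 20), (17, 5, 20)  [2]
  a=18..21: none
Total reduced forms: 1 + 2 + 1 + 2 + 1 + 2 + 2 + 2 + 2 + 2 + 2 + 4 + 1 + 2 + 2 = 28
h = 28

28


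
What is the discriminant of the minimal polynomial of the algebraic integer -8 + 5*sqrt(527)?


The element -8 + 5*sqrt(527) has minimal polynomial:
x^2 + 16*x - 13111
Discriminant = (16)^2 - 4*(-13111)
= 256 + 52444
= 52700

52700


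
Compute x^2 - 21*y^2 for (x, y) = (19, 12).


x^2 - d*y^2
= 19^2 - 21*12^2
= 361 - 3024
= -2663

-2663


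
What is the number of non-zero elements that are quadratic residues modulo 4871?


For prime p, the number of non-zero quadratic residues is (p-1)/2.
= (4871-1)/2
= 2435

2435


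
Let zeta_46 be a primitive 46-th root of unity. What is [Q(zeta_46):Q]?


The degree equals Euler's totient phi(46).
46 = 2 * 23
phi(46) = 22

22


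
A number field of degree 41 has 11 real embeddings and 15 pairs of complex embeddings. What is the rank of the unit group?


By Dirichlet's unit theorem:
rank = r1 + r2 - 1
= 11 + 15 - 1
= 25

25


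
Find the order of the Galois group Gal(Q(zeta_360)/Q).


|Gal(Q(zeta_360)/Q)| = phi(360)
= 96

96


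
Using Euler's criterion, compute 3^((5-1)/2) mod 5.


p = 5 is prime and the exponent is (p-1)/2 = 2, so by Euler's criterion 3^2 = (3/5) = +1 or -1 mod 5.
Compute by square-and-multiply:
  2 = 2 (binary 10)
  Repeated squaring mod 5: 3^1 = 3, 3^2 = 4
  3^2 = 4 mod 5
Result 4 = p - 1 = -1 mod 5: 3 is a quadratic non-residue mod 5. As a residue in [0, p-1] the value is 4.
3^2 mod 5 = 4

4


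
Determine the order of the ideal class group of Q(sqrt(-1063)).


K = Q(sqrt(-1063)). d mod 4 = 1, so D = disc(K) = d = -1063
h(K) equals the number of primitive reduced positive-definite forms (a, b, c) = a*x^2 + b*x*y + c*y^2 with b^2 - 4ac = D,
where reduced means |b| <= a <= c, with b >= 0 whenever |b| = a or a = c, and primitive means gcd(a, b, c) = 1.
Reduced forces 3a^2 <= |D| = 1063, so 1 <= a <= 18; b must have the parity of D, and c = (b^2 - D)/(4a) must be an integer >= a.
Enumerate a = 1..18, b in [-a, a]:
  a=1: (1, 1, 266)  [1]
  a=2: (2, -1, 133), (2, 1, 133)  [2]
  a=3: none
  a=4: (4, -3, 67), (4, 3, 67)  [2]
  a=5..6: none
  a=7: (7, -1, 38), (7, 1, 38)  [2]
  a=8: (8, -5, 34), (8, 5, 34)  [2]
  a=9..10: none
  a=11: (11, -9, 26), (11, 9, 26)  [2]
  a=12: none
  a=13: (13, -9, 22), (13, 9, 22)  [2]
  a=14: (14, -13, 22), (14, -1, 19), (14, 1, 19), (14, 13, 22)  [4]
  a=15: none
  a=16: (16, -5, 17), (16, 5, 17)  [2]
  a=17..18: none
Total reduced forms: 1 + 2 + 2 + 2 + 2 + 2 + 2 + 4 + 2 = 19
h = 19

19


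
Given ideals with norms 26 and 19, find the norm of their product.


N(IJ) = N(I) * N(J)
= 26 * 19
= 494

494


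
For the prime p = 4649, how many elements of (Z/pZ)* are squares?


For prime p, the number of non-zero quadratic residues is (p-1)/2.
= (4649-1)/2
= 2324

2324


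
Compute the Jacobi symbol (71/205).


Compute (71/205) via quadratic reciprocity:
  reciprocity: (71/205) -> +(205/71)
  reduce: (63/71)
  reciprocity: (63/71) -> -(71/63)
  reduce: (8/63)
  pull out 2: (2/63) = +1  (since 63 mod 8 = 7)
  pull out 2: (2/63) = +1  (since 63 mod 8 = 7)
  pull out 2: (2/63) = +1  (since 63 mod 8 = 7)
  (1/63) = 1
Product of signs = -1

-1


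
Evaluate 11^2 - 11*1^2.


x^2 - d*y^2
= 11^2 - 11*1^2
= 121 - 11
= 110

110


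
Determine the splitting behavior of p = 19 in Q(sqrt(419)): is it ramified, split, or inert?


K = Q(sqrt(419)). Since d mod 4 = 3, disc(K) = 1676.
Check p | disc: 1676 mod 19 = 4.
p does not divide disc. Compute Legendre symbol (d/p):
1^((19-1)/2) mod 19 = 1
(d/p) = 1, so p splits: (p) = P*P' with e=1, f=1, g=2.
Therefore p is split.

split


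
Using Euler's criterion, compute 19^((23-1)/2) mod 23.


p = 23 is prime and the exponent is (p-1)/2 = 11, so by Euler's criterion 19^11 = (19/23) = +1 or -1 mod 23.
Compute by square-and-multiply:
  11 = 8 + 2 + 1 (binary 1011)
  Repeated squaring mod 23: 19^1 = 19, 19^2 = 16, 19^4 = 3, 19^8 = 9
  19^11 = 19^8 * 19^2 * 19^1 = 9 * 16 * 19 mod 23
    9 * 16 = 144 = 6 mod 23
    6 * 19 = 114 = 22 mod 23
  19^11 = 22 mod 23
Result 22 = p - 1 = -1 mod 23: 19 is a quadratic non-residue mod 23. As a residue in [0, p-1] the value is 22.
19^11 mod 23 = 22

22


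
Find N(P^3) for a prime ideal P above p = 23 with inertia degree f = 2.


N(P^a) = p^(a*f)
= 23^(3*2)
= 23^6
= 148035889

148035889


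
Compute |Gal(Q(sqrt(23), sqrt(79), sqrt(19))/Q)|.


The 3 square roots of distinct primes are multiplicatively independent over Q,
so [K:Q] = 2^3 and Gal(K/Q) is isomorphic to (Z/2Z)^3.
|Gal| = 2^3 = 8

8


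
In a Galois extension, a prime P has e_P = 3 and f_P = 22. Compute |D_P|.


|D_P| = e * f
= 3 * 22
= 66

66


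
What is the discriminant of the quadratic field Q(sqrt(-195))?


For K = Q(sqrt(d)) with d squarefree: disc(K) = d if d = 1 mod 4, and disc(K) = 4d if d = 2 or 3 mod 4.
Here d = -195, and d mod 4 = 1.
d = 1 mod 4 (O_K = Z[(1+sqrt(d))/2]), so disc(K) = d = -195

-195


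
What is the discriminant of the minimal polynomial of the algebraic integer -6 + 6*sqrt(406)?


The element -6 + 6*sqrt(406) has minimal polynomial:
x^2 + 12*x - 14580
Discriminant = (12)^2 - 4*(-14580)
= 144 + 58320
= 58464

58464


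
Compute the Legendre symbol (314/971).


p = 971 is prime, so compute (314/971) with the reciprocity algorithm (Jacobi-symbol steps: pull out 2s via (2/n), flip via reciprocity, reduce):
  pull out 2: (2/971) = -1  (since 971 mod 8 = 3)
  reciprocity: (157/971) -> +(971/157)
  reduce: (29/157)
  reciprocity: (29/157) -> +(157/29)
  reduce: (12/29)
  pull out 2: (2/29) = -1  (since 29 mod 8 = 5)
  pull out 2: (2/29) = -1  (since 29 mod 8 = 5)
  reciprocity: (3/29) -> +(29/3)
  reduce: (2/3)
  pull out 2: (2/3) = -1  (since 3 mod 8 = 3)
  (1/3) = 1
Product of signs = 1
(314/971) = 1

1


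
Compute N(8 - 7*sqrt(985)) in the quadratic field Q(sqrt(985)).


N(a + b*sqrt(d)) = a^2 - d*b^2
= (8)^2 - (985)*(-7)^2
= 64 - 48265
= -48201

-48201


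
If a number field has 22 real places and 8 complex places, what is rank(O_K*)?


By Dirichlet's unit theorem:
rank = r1 + r2 - 1
= 22 + 8 - 1
= 29

29


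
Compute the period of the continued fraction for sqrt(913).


Run the CF algorithm for sqrt(913).
a_0 = floor(sqrt(913)) = 30; set m_0=0, q_0=1.
Recurrence: m' = q*a - m,  q' = (d - m'^2)/q,  a' = floor((a_0 + m')/q').
  step 1: m=30, q=13, a=4
  step 2: m=22, q=33, a=1
  step 3: m=11, q=24, a=1
  step 4: m=13, q=31, a=1
  step 5: m=18, q=19, a=2
  step 6: m=20, q=27, a=1
  step 7: m=7, q=32, a=1
  step 8: m=25, q=9, a=6
  step 9: m=29, q=8, a=7
  step 10: m=27, q=23, a=2
  step 11: m=19, q=24, a=2
  step 12: m=29, q=3, a=19
  step 13: m=28, q=43, a=1
  step 14: m=15, q=16, a=2
  step 15: m=17, q=39, a=1
  step 16: m=22, q=11, a=4
  step 17: m=22, q=39, a=1
  step 18: m=17, q=16, a=2
  step 19: m=15, q=43, a=1
  step 20: m=28, q=3, a=19
  step 21: m=29, q=24, a=2
  step 22: m=19, q=23, a=2
  step 23: m=27, q=8, a=7
  step 24: m=29, q=9, a=6
  step 25: m=25, q=32, a=1
  step 26: m=7, q=27, a=1
  step 27: m=20, q=19, a=2
  step 28: m=18, q=31, a=1
  step 29: m=13, q=24, a=1
  step 30: m=11, q=33, a=1
  step 31: m=22, q=13, a=4
  step 32: m=30, q=1, a=60
a_32 = 2*a_0 = 60, so the period closes here.
sqrt(913) = [30; 4, 1, 1, 1, 2, 1, 1, 6, 7, 2, 2, 19, 1, 2, 1, 4, 1, 2, 1, 19, 2, 2, 7, 6, 1, 1, 2, 1, 1, 1, 4, 60]
Period length = 32

32


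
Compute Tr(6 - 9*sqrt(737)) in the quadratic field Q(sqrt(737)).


Tr(a + b*sqrt(d)) = (a + b*sqrt(d)) + (a - b*sqrt(d)) = 2a
= 2 * (6)
= 12

12


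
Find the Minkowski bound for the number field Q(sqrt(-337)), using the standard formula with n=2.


d = -337, d mod 4 = 3, so disc(K) = 4d = -1348; |disc(K)| = 1348
Imaginary quadratic field, so n = 2, s = r2 = 1, r1 = 0
M = (n!/n^n) * (4/pi)^s * sqrt(|disc(K)|) = (2!/2^2) * (4/pi)^1 * sqrt(1348)
= 0.5 * 1.273240 * 36.715120
= 23.3736

23.3736


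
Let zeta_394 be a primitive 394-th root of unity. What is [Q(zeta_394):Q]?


The degree equals Euler's totient phi(394).
394 = 2 * 197
phi(394) = 196

196


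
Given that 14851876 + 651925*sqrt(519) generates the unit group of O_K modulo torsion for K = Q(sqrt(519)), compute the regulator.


epsilon = 14851876 + 651925*sqrt(519)
= 2.9704e+07
R = ln(2.9704e+07)
= 17.2068

17.2068


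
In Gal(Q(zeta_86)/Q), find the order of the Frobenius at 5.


The Frobenius at p in Gal(Q(zeta_n)/Q) = (Z/nZ)* is the class of p, so its order is ord_86(5), the smallest k >= 1 with 5^k = 1 mod 86.
n = 86 = 2 * 43, phi(86) = 42; the order divides phi(n).
Divisors of 42: 1, 2, 3, 6, 7, 14, 21, 42
Repeated squaring mod 86: 5^1 = 5, 5^2 = 25, 5^4 = 23, 5^8 = 13, 5^16 = 83, 5^32 = 9
Test divisors in increasing order:
  k=1: 5^1 = 5 mod 86
  k=2: 5^2 = 25 mod 86
  k=3: 5^3 = 25 * 5 = 39 mod 86
  k=6: 5^6 = 23 * 25 = 59 mod 86
  k=7: 5^7 = 23 * 25 * 5 = 37 mod 86
  k=14: 5^14 = 13 * 23 * 25 = 79 mod 86
  k=21: 5^21 = 83 * 23 * 5 = 85 mod 86
  k=42: 5^42 = 9 * 13 * 25 = 1 mod 86  <- first divisor giving 1
Order = 42

42


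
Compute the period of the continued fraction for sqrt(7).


Run the CF algorithm for sqrt(7).
a_0 = floor(sqrt(7)) = 2; set m_0=0, q_0=1.
Recurrence: m' = q*a - m,  q' = (d - m'^2)/q,  a' = floor((a_0 + m')/q').
  step 1: m=2, q=3, a=1
  step 2: m=1, q=2, a=1
  step 3: m=1, q=3, a=1
  step 4: m=2, q=1, a=4
a_4 = 2*a_0 = 4, so the period closes here.
sqrt(7) = [2; 1, 1, 1, 4]
Period length = 4

4


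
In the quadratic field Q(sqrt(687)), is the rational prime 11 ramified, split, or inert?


K = Q(sqrt(687)). Since d mod 4 = 3, disc(K) = 2748.
Check p | disc: 2748 mod 11 = 9.
p does not divide disc. Compute Legendre symbol (d/p):
5^((11-1)/2) mod 11 = 1
(d/p) = 1, so p splits: (p) = P*P' with e=1, f=1, g=2.
Therefore p is split.

split


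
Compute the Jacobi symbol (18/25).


Compute (18/25) via quadratic reciprocity:
  pull out 2: (2/25) = +1  (since 25 mod 8 = 1)
  reciprocity: (9/25) -> +(25/9)
  reduce: (7/9)
  reciprocity: (7/9) -> +(9/7)
  reduce: (2/7)
  pull out 2: (2/7) = +1  (since 7 mod 8 = 7)
  (1/7) = 1
Product of signs = 1

1


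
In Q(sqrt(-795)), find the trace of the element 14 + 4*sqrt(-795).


Tr(a + b*sqrt(d)) = (a + b*sqrt(d)) + (a - b*sqrt(d)) = 2a
= 2 * (14)
= 28

28


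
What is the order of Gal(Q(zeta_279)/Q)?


|Gal(Q(zeta_279)/Q)| = phi(279)
= 180

180


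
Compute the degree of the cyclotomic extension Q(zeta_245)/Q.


The degree equals Euler's totient phi(245).
245 = 5 * 7^2
phi(245) = 168

168


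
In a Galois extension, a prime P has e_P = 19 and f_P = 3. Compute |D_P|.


|D_P| = e * f
= 19 * 3
= 57

57


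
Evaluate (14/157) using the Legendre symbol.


p = 157 is prime, so compute (14/157) with the reciprocity algorithm (Jacobi-symbol steps: pull out 2s via (2/n), flip via reciprocity, reduce):
  pull out 2: (2/157) = -1  (since 157 mod 8 = 5)
  reciprocity: (7/157) -> +(157/7)
  reduce: (3/7)
  reciprocity: (3/7) -> -(7/3)
  reduce: (1/3)
  (1/3) = 1
Product of signs = 1
(14/157) = 1

1


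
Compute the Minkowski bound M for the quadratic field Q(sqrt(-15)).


d = -15, d mod 4 = 1, so disc(K) = d = -15; |disc(K)| = 15
Imaginary quadratic field, so n = 2, s = r2 = 1, r1 = 0
M = (n!/n^n) * (4/pi)^s * sqrt(|disc(K)|) = (2!/2^2) * (4/pi)^1 * sqrt(15)
= 0.5 * 1.273240 * 3.872983
= 2.4656

2.4656


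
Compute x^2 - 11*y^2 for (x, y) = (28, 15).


x^2 - d*y^2
= 28^2 - 11*15^2
= 784 - 2475
= -1691

-1691


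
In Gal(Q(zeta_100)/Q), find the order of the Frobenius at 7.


The Frobenius at p in Gal(Q(zeta_n)/Q) = (Z/nZ)* is the class of p, so its order is ord_100(7), the smallest k >= 1 with 7^k = 1 mod 100.
n = 100 = 2^2 * 5^2, phi(100) = 40; the order divides phi(n).
Divisors of 40: 1, 2, 4, 5, 8, 10, 20, 40
Repeated squaring mod 100: 7^1 = 7, 7^2 = 49, 7^4 = 1, 7^8 = 1, 7^16 = 1, 7^32 = 1
Test divisors in increasing order:
  k=1: 7^1 = 7 mod 100
  k=2: 7^2 = 49 mod 100
  k=4: 7^4 = 1 mod 100  <- first divisor giving 1
Order = 4

4


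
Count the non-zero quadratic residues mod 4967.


For prime p, the number of non-zero quadratic residues is (p-1)/2.
= (4967-1)/2
= 2483

2483


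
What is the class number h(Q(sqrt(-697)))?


K = Q(sqrt(-697)). d mod 4 = 3, so D = disc(K) = 4d = -2788
h(K) equals the number of primitive reduced positive-definite forms (a, b, c) = a*x^2 + b*x*y + c*y^2 with b^2 - 4ac = D,
where reduced means |b| <= a <= c, with b >= 0 whenever |b| = a or a = c, and primitive means gcd(a, b, c) = 1.
Reduced forces 3a^2 <= |D| = 2788, so 1 <= a <= 30; b must have the parity of D, and c = (b^2 - D)/(4a) must be an integer >= a.
Enumerate a = 1..30, b in [-a, a]:
  a=1: (1, 0, 697)  [1]
  a=2: (2, 2, 349)  [1]
  a=3..16: none
  a=17: (17, 0, 41)  [1]
  a=18: none
  a=19: (19, -10, 38), (19, 10, 38)  [2]
  a=20..22: none
  a=23: (23, -8, 31), (23, 8, 31)  [2]
  a=24..28: none
  a=29: (29, 24, 29)  [1]
  a=30: none
Total reduced forms: 1 + 1 + 1 + 2 + 2 + 1 = 8
h = 8

8


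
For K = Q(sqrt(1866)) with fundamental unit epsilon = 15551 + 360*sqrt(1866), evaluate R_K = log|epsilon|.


epsilon = 15551 + 360*sqrt(1866)
= 31102.0000
R = ln(31102.0000)
= 10.3450

10.3450


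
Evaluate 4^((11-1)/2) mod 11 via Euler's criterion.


p = 11 is prime and the exponent is (p-1)/2 = 5, so by Euler's criterion 4^5 = (4/11) = +1 or -1 mod 11.
Compute by square-and-multiply:
  5 = 4 + 1 (binary 101)
  Repeated squaring mod 11: 4^1 = 4, 4^2 = 5, 4^4 = 3
  4^5 = 4^4 * 4^1 = 3 * 4 mod 11
    3 * 4 = 12 = 1 mod 11
  4^5 = 1 mod 11
Result 1: 4 is a quadratic residue mod 11.
4^5 mod 11 = 1

1


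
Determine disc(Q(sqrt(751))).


For K = Q(sqrt(d)) with d squarefree: disc(K) = d if d = 1 mod 4, and disc(K) = 4d if d = 2 or 3 mod 4.
Here d = 751, and d mod 4 = 3.
d = 3 mod 4, not 1 (O_K = Z[sqrt(d)]), so disc(K) = 4d = 4 * (751) = 3004

3004


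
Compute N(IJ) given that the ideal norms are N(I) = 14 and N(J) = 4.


N(IJ) = N(I) * N(J)
= 14 * 4
= 56

56


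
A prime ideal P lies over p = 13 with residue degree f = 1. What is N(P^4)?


N(P^a) = p^(a*f)
= 13^(4*1)
= 13^4
= 28561

28561


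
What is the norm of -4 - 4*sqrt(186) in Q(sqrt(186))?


N(a + b*sqrt(d)) = a^2 - d*b^2
= (-4)^2 - (186)*(-4)^2
= 16 - 2976
= -2960

-2960


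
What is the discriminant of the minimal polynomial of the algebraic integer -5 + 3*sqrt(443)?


The element -5 + 3*sqrt(443) has minimal polynomial:
x^2 + 10*x - 3962
Discriminant = (10)^2 - 4*(-3962)
= 100 + 15848
= 15948

15948


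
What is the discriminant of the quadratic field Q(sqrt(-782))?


For K = Q(sqrt(d)) with d squarefree: disc(K) = d if d = 1 mod 4, and disc(K) = 4d if d = 2 or 3 mod 4.
Here d = -782, and d mod 4 = 2.
d = 2 mod 4, not 1 (O_K = Z[sqrt(d)]), so disc(K) = 4d = 4 * (-782) = -3128

-3128


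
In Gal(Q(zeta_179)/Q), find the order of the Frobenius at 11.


The Frobenius at p in Gal(Q(zeta_n)/Q) = (Z/nZ)* is the class of p, so its order is ord_179(11), the smallest k >= 1 with 11^k = 1 mod 179.
n = 179 = 179, phi(179) = 178; the order divides phi(n).
Divisors of 178: 1, 2, 89, 178
Repeated squaring mod 179: 11^1 = 11, 11^2 = 121, 11^4 = 142, 11^8 = 116, 11^16 = 31, 11^32 = 66, 11^64 = 60, 11^128 = 20
Test divisors in increasing order:
  k=1: 11^1 = 11 mod 179
  k=2: 11^2 = 121 mod 179
  k=89: 11^89 = 60 * 31 * 116 * 11 = 178 mod 179
  k=178: 11^178 = 20 * 66 * 31 * 121 = 1 mod 179  <- first divisor giving 1
Order = 178

178


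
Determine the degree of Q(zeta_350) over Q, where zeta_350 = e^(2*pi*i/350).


The degree equals Euler's totient phi(350).
350 = 2 * 5^2 * 7
phi(350) = 120

120


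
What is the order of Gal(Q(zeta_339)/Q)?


|Gal(Q(zeta_339)/Q)| = phi(339)
= 224

224


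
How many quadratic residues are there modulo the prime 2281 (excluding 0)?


For prime p, the number of non-zero quadratic residues is (p-1)/2.
= (2281-1)/2
= 1140

1140


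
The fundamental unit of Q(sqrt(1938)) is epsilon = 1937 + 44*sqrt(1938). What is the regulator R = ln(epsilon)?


epsilon = 1937 + 44*sqrt(1938)
= 3873.9997
R = ln(3873.9997)
= 8.2620

8.2620


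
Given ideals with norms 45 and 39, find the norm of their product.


N(IJ) = N(I) * N(J)
= 45 * 39
= 1755

1755


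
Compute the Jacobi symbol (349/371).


Compute (349/371) via quadratic reciprocity:
  reciprocity: (349/371) -> +(371/349)
  reduce: (22/349)
  pull out 2: (2/349) = -1  (since 349 mod 8 = 5)
  reciprocity: (11/349) -> +(349/11)
  reduce: (8/11)
  pull out 2: (2/11) = -1  (since 11 mod 8 = 3)
  pull out 2: (2/11) = -1  (since 11 mod 8 = 3)
  pull out 2: (2/11) = -1  (since 11 mod 8 = 3)
  (1/11) = 1
Product of signs = 1

1


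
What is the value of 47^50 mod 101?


p = 101 is prime and the exponent is (p-1)/2 = 50, so by Euler's criterion 47^50 = (47/101) = +1 or -1 mod 101.
Compute by square-and-multiply:
  50 = 32 + 16 + 2 (binary 110010)
  Repeated squaring mod 101: 47^1 = 47, 47^2 = 88, 47^4 = 68, 47^8 = 79, 47^16 = 80, 47^32 = 37
  47^50 = 47^32 * 47^16 * 47^2 = 37 * 80 * 88 mod 101
    37 * 80 = 2960 = 31 mod 101
    31 * 88 = 2728 = 1 mod 101
  47^50 = 1 mod 101
Result 1: 47 is a quadratic residue mod 101.
47^50 mod 101 = 1

1


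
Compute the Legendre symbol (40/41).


p = 41 is prime, so compute (40/41) with the reciprocity algorithm (Jacobi-symbol steps: pull out 2s via (2/n), flip via reciprocity, reduce):
  pull out 2: (2/41) = +1  (since 41 mod 8 = 1)
  pull out 2: (2/41) = +1  (since 41 mod 8 = 1)
  pull out 2: (2/41) = +1  (since 41 mod 8 = 1)
  reciprocity: (5/41) -> +(41/5)
  reduce: (1/5)
  (1/5) = 1
Product of signs = 1
(40/41) = 1

1


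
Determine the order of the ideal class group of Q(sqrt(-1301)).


K = Q(sqrt(-1301)). d mod 4 = 3, so D = disc(K) = 4d = -5204
h(K) equals the number of primitive reduced positive-definite forms (a, b, c) = a*x^2 + b*x*y + c*y^2 with b^2 - 4ac = D,
where reduced means |b| <= a <= c, with b >= 0 whenever |b| = a or a = c, and primitive means gcd(a, b, c) = 1.
Reduced forces 3a^2 <= |D| = 5204, so 1 <= a <= 41; b must have the parity of D, and c = (b^2 - D)/(4a) must be an integer >= a.
Enumerate a = 1..41, b in [-a, a]:
  a=1: (1, 0, 1301)  [1]
  a=2: (2, 2, 651)  [1]
  a=3: (3, -2, 434), (3, 2, 434)  [2]
  a=4: none
  a=5: (5, -4, 261), (5, 4, 261)  [2]
  a=6: (6, -2, 217), (6, 2, 217)  [2]
  a=7: (7, -2, 186), (7, 2, 186)  [2]
  a=8: none
  a=9: (9, -4, 145), (9, 4, 145)  [2]
  a=10: (10, -6, 131), (10, 6, 131)  [2]
  a=11..12: none
  a=13: (13, -10, 102), (13, 10, 102)  [2]
  a=14: (14, -2, 93), (14, 2, 93)  [2]
  a=15: (15, -14, 90), (15, -4, 87), (15, 4, 87), (15, 14, 90)  [4]
  a=16: none
  a=17: (17, -10, 78), (17, 10, 78)  [2]
  a=18: (18, -14, 75), (18, 14, 75)  [2]
  a=19..20: none
  a=21: (21, -16, 65), (21, -2, 62), (21, 2, 62), (21, 16, 65)  [4]
  a=22..24: none
  a=25: (25, -14, 54), (25, 14, 54)  [2]
  a=26: (26, -10, 51), (26, 10, 51)  [2]
  a=27: (27, -14, 50), (27, 14, 50)  [2]
  a=28: none
  a=29: (29, -4, 45), (29, 4, 45)  [2]
  a=30: (30, -26, 49), (30, -14, 45), (30, 14, 45), (30, 26, 49)  [4]
  a=31: (31, -2, 42), (31, 2, 42)  [2]
  a=32..33: none
  a=34: (34, -10, 39), (34, 10, 39)  [2]
  a=35: (35, -26, 42), (35, -16, 39), (35, 16, 39), (35, 26, 42)  [4]
  a=36..41: none
Total reduced forms: 1 + 1 + 2 + 2 + 2 + 2 + 2 + 2 + 2 + 2 + 4 + 2 + 2 + 4 + 2 + 2 + 2 + 2 + 4 + 2 + 2 + 4 = 50
h = 50

50


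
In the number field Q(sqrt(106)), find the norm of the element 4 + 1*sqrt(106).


N(a + b*sqrt(d)) = a^2 - d*b^2
= (4)^2 - (106)*(1)^2
= 16 - 106
= -90

-90


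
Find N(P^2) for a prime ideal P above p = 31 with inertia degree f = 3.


N(P^a) = p^(a*f)
= 31^(2*3)
= 31^6
= 887503681

887503681


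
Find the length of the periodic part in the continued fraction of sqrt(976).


Run the CF algorithm for sqrt(976).
a_0 = floor(sqrt(976)) = 31; set m_0=0, q_0=1.
Recurrence: m' = q*a - m,  q' = (d - m'^2)/q,  a' = floor((a_0 + m')/q').
  step 1: m=31, q=15, a=4
  step 2: m=29, q=9, a=6
  step 3: m=25, q=39, a=1
  step 4: m=14, q=20, a=2
  step 5: m=26, q=15, a=3
  step 6: m=19, q=41, a=1
  step 7: m=22, q=12, a=4
  step 8: m=26, q=25, a=2
  step 9: m=24, q=16, a=3
  step 10: m=24, q=25, a=2
  step 11: m=26, q=12, a=4
  step 12: m=22, q=41, a=1
  step 13: m=19, q=15, a=3
  step 14: m=26, q=20, a=2
  step 15: m=14, q=39, a=1
  step 16: m=25, q=9, a=6
  step 17: m=29, q=15, a=4
  step 18: m=31, q=1, a=62
a_18 = 2*a_0 = 62, so the period closes here.
sqrt(976) = [31; 4, 6, 1, 2, 3, 1, 4, 2, 3, 2, 4, 1, 3, 2, 1, 6, 4, 62]
Period length = 18

18
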